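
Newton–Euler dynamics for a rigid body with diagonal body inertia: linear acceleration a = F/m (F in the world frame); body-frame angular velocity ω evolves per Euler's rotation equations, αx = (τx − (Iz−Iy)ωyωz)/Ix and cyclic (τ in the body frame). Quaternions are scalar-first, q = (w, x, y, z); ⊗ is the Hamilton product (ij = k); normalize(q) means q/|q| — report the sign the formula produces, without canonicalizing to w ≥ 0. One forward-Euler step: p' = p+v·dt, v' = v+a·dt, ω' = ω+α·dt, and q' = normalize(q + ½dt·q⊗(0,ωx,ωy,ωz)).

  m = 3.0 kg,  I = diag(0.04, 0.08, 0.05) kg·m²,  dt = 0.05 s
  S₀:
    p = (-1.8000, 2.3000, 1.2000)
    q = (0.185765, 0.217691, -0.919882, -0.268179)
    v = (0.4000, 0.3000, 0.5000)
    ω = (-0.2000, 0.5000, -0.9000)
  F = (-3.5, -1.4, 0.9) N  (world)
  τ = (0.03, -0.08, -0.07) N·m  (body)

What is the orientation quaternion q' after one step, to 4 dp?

2q̇ = q⊗(0,ω) = (0.2621181, 0.9248303, 0.3424402, -0.2423194)
updated quaternion q' = (0.1923, 0.2407, -0.9110, -0.2741)

q' = (0.1923, 0.2407, -0.9110, -0.2741)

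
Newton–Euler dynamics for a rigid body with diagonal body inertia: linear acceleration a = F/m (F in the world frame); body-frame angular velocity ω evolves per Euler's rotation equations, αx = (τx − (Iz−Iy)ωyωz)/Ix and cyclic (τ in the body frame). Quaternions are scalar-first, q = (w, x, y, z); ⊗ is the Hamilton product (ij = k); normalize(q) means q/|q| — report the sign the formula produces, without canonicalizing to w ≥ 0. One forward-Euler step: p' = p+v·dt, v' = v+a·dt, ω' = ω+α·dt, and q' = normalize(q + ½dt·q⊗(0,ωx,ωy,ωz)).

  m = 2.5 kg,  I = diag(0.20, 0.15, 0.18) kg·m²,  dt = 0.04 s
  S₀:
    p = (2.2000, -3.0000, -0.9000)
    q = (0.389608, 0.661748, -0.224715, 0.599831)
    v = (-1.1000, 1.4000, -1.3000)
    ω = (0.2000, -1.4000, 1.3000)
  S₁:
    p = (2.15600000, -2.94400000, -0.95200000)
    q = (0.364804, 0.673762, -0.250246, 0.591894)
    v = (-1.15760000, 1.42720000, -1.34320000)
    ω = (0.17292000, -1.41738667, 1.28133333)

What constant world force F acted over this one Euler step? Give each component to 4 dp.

F = (-3.6000, 1.7000, -2.7000)

v₁ − v₀ = (-0.05760000, 0.02720000, -0.04320000)
F = m·Δv/dt = (-3.6000, 1.7000, -2.7000)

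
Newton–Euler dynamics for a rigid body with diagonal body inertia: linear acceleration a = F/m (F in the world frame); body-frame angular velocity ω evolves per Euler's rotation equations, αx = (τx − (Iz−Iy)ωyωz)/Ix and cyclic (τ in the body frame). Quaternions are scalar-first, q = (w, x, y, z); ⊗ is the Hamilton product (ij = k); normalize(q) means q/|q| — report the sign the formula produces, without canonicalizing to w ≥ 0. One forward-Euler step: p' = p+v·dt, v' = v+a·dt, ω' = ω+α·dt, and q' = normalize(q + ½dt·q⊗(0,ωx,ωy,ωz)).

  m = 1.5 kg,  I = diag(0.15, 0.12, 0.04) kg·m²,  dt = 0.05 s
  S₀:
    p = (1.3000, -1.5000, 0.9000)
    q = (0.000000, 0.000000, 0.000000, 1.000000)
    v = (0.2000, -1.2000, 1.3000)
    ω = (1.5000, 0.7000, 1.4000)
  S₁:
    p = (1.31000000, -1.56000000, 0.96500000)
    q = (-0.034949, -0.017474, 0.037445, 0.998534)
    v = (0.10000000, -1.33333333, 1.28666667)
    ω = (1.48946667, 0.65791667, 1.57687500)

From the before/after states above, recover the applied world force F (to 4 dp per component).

F = (-3.0000, -4.0000, -0.4000)

v₁ − v₀ = (-0.10000000, -0.13333333, -0.01333333)
applied force F = (-3.0000, -4.0000, -0.4000)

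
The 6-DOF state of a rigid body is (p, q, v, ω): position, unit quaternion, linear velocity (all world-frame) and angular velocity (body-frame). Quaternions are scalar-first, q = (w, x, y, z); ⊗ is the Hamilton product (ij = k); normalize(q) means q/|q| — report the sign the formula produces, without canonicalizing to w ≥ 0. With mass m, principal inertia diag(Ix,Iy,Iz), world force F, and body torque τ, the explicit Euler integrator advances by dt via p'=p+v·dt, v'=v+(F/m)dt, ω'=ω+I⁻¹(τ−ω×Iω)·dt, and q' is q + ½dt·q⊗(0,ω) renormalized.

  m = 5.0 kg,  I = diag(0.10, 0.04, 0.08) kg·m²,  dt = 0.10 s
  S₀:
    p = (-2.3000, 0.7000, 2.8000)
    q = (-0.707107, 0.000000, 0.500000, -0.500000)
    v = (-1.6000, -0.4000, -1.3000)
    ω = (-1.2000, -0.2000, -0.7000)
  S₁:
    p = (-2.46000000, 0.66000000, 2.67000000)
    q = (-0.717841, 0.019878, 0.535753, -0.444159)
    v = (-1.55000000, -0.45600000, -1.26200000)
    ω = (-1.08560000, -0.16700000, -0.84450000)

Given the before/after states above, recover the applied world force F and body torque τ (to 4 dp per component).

ω₁ − ω₀ = (0.11440000, 0.03300000, -0.14450000)
ω₀×(Iω₀) = (0.0056, 0.0168, -0.0144)
applied torque τ = (0.1200, 0.0300, -0.1300)
v₁ − v₀ = (0.05000000, -0.05600000, 0.03800000)
F = m·Δv/dt = (2.5000, -2.8000, 1.9000)

F = (2.5000, -2.8000, 1.9000)
τ = (0.1200, 0.0300, -0.1300)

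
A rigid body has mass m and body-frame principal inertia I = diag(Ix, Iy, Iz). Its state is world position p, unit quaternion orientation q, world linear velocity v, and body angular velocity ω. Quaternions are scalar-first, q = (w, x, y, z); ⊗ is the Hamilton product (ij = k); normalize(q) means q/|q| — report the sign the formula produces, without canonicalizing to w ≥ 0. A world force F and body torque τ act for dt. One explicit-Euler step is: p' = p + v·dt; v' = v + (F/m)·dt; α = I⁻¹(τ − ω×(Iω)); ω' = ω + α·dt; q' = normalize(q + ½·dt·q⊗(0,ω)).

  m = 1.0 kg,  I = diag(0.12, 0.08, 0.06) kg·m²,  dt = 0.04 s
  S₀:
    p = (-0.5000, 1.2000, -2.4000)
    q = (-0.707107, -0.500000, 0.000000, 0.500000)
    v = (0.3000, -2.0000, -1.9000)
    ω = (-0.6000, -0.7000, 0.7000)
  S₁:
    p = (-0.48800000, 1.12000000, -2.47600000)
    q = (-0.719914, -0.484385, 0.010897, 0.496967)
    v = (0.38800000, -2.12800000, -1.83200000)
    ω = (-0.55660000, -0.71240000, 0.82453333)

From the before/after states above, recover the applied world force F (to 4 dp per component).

F = (2.2000, -3.2000, 1.7000)

velocity change Δv = (0.08800000, -0.12800000, 0.06800000)
F = m·Δv/dt = (2.2000, -3.2000, 1.7000)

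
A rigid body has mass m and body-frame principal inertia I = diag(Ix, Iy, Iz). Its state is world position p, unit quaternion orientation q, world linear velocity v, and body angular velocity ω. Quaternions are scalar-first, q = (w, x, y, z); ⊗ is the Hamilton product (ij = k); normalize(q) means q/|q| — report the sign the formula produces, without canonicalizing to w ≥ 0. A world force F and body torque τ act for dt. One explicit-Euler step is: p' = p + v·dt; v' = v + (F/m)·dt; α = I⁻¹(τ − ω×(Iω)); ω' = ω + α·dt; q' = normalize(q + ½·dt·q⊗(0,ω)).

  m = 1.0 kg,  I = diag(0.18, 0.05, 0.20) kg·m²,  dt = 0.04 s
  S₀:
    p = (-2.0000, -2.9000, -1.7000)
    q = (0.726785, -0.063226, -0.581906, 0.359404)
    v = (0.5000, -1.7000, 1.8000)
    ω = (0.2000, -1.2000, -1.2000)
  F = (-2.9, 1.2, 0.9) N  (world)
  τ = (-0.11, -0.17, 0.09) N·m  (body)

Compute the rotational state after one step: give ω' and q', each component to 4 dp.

(τ − ω×Iω)/I = (-1.8111, -3.4960, 0.2940)
ω' = ω + α·dt = (0.1276, -1.3398, -1.1882)
Hamilton product q⊗(0,ω) = (-0.2543572, 1.2749290, -0.8761324, -0.6798896)
updated quaternion q' = (0.7213, -0.0377, -0.5991, 0.3456)

ω' = (0.1276, -1.3398, -1.1882)
q' = (0.7213, -0.0377, -0.5991, 0.3456)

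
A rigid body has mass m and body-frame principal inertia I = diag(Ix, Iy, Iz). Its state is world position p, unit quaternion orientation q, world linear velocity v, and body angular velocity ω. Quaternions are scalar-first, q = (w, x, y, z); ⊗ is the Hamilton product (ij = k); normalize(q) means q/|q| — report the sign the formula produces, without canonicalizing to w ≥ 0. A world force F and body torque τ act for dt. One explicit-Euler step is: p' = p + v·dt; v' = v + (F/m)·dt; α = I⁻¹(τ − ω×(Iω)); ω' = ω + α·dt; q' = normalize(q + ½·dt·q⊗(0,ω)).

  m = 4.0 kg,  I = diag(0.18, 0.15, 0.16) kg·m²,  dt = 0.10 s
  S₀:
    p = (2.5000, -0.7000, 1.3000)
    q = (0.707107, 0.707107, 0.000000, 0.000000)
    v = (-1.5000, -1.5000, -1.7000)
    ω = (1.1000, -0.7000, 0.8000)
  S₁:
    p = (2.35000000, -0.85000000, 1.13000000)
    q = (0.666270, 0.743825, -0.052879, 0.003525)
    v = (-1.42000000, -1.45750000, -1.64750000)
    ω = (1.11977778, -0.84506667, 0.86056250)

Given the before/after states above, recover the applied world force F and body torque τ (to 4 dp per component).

F = (3.2000, 1.7000, 2.1000)
τ = (0.0300, -0.2000, 0.1200)

Δω = ω₁−ω₀ = (0.01977778, -0.14506667, 0.06056250)
precession coupling = (-0.0056, 0.0176, 0.0231)
τ = I·(Δω/dt) + ω₀×(Iω₀) = (0.0300, -0.2000, 0.1200)
v₁ − v₀ = (0.08000000, 0.04250000, 0.05250000)
applied force F = (3.2000, 1.7000, 2.1000)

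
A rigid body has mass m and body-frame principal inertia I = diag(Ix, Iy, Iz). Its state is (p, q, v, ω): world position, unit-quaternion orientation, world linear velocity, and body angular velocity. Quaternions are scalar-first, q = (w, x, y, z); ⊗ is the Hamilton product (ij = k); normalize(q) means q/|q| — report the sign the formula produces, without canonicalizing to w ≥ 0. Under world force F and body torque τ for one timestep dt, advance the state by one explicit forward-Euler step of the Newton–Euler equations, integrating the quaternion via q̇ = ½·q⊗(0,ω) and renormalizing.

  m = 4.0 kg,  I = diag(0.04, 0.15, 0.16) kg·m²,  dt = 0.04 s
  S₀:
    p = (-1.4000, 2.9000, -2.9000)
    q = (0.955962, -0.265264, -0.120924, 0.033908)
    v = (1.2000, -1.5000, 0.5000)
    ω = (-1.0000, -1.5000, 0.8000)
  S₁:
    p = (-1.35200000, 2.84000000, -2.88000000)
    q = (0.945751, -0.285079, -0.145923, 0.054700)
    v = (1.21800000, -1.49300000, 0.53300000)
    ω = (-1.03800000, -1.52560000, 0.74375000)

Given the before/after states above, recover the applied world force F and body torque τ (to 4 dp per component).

ω₁ − ω₀ = (-0.03800000, -0.02560000, -0.05625000)
τ = I·(Δω/dt) + ω₀×(Iω₀) = (-0.0500, 0.0000, -0.0600)
velocity change Δv = (0.01800000, 0.00700000, 0.03300000)
m·(v₁−v₀)/dt = (1.8000, 0.7000, 3.3000)

F = (1.8000, 0.7000, 3.3000)
τ = (-0.0500, 0.0000, -0.0600)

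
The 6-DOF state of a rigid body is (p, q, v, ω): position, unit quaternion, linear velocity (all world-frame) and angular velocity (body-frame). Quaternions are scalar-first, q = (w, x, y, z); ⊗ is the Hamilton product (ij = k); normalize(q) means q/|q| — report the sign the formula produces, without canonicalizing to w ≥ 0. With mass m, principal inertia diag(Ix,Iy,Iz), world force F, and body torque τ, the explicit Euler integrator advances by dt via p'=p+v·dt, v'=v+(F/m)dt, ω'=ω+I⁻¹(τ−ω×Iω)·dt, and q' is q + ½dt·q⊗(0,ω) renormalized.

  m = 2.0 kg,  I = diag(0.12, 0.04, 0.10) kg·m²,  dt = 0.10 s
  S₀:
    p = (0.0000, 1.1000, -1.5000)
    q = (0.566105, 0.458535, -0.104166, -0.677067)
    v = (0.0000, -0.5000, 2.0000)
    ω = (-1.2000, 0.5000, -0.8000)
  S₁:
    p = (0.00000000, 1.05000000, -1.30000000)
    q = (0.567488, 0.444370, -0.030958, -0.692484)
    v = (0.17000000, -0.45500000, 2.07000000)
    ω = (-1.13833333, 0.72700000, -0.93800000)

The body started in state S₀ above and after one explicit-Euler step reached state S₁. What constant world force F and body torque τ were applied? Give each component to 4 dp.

velocity change Δv = (0.17000000, 0.04500000, 0.07000000)
applied force F = (3.4000, 0.9000, 1.4000)
Δω = ω₁−ω₀ = (0.06166667, 0.22700000, -0.13800000)
I·α + gyro = (0.0500, 0.1100, -0.0900)

F = (3.4000, 0.9000, 1.4000)
τ = (0.0500, 0.1100, -0.0900)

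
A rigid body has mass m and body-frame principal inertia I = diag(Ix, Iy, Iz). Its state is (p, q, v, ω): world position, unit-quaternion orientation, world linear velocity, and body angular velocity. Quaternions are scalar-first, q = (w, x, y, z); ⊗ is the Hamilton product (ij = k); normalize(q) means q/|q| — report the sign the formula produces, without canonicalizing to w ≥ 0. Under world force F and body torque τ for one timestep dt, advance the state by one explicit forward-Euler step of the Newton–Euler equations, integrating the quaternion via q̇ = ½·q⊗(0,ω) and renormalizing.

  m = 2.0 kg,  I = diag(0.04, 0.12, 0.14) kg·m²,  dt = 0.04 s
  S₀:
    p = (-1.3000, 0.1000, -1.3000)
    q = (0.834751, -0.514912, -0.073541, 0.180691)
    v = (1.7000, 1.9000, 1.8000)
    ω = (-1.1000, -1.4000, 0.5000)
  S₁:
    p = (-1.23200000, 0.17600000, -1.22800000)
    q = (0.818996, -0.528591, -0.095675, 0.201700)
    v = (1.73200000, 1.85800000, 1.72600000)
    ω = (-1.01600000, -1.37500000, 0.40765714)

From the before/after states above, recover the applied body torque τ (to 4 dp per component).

ω₁ − ω₀ = (0.08400000, 0.02500000, -0.09234286)
gyro term ω₀×Iω₀ = (-0.0140, 0.0550, 0.1232)
I·α + gyro = (0.0700, 0.1300, -0.2000)

τ = (0.0700, 0.1300, -0.2000)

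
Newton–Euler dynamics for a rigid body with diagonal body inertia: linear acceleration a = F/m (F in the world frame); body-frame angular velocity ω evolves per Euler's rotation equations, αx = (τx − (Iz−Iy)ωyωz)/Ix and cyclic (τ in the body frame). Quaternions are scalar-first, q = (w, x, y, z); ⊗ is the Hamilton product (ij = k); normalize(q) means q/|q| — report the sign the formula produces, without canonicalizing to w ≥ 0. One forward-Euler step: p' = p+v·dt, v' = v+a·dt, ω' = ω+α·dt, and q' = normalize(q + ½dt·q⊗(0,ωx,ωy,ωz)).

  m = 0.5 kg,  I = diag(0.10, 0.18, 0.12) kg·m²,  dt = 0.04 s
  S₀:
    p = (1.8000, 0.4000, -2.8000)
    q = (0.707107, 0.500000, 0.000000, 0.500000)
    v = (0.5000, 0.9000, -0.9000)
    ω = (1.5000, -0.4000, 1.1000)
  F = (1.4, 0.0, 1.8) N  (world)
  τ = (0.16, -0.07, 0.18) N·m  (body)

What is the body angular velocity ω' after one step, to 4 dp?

(τ − ω×Iω)/I = (1.3360, -0.2056, 1.9000)
ω' = ω + α·dt = (1.5534, -0.4082, 1.1760)

ω' = (1.5534, -0.4082, 1.1760)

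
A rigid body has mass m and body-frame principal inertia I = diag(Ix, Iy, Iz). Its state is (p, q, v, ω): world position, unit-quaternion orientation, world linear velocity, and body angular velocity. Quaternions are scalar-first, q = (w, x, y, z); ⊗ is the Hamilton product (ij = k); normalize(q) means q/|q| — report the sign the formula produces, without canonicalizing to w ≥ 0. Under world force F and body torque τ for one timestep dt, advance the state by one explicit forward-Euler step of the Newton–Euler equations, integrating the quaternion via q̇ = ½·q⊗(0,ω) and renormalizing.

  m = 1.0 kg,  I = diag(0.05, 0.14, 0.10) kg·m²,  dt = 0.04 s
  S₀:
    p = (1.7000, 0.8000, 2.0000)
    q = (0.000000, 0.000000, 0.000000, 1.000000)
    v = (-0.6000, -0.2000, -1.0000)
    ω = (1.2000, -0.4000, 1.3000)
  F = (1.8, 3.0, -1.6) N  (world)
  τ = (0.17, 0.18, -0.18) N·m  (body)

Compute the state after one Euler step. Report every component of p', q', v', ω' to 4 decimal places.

new position p' = (1.6760, 0.7920, 1.9600)
new velocity v' = (-0.5280, -0.0800, -1.0640)
precession coupling ω×(Iω) = (0.0208, -0.0780, -0.0432)
(τ − ω×Iω)/I = (2.9840, 1.8429, -1.3680)
ω + α·dt = (1.3194, -0.3263, 1.2453)
Hamilton product q⊗(0,ω) = (-1.3000000, 0.4000000, 1.2000000, 0.0000000)
updated quaternion q' = (-0.0260, 0.0080, 0.0240, 0.9993)

p' = (1.6760, 0.7920, 1.9600)
q' = (-0.0260, 0.0080, 0.0240, 0.9993)
v' = (-0.5280, -0.0800, -1.0640)
ω' = (1.3194, -0.3263, 1.2453)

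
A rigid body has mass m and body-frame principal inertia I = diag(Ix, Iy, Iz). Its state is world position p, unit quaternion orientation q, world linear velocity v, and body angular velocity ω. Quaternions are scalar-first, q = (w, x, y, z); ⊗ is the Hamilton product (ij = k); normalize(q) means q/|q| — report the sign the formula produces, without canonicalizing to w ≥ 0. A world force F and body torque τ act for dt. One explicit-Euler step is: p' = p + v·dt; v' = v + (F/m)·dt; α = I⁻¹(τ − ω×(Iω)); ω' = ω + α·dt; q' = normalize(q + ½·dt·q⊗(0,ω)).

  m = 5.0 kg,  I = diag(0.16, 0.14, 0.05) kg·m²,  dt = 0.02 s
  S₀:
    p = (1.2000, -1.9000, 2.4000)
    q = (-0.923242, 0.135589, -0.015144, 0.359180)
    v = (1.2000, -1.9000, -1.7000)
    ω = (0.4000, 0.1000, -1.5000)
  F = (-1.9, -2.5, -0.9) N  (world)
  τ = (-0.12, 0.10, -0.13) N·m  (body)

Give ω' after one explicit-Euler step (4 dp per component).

ω' = (0.3833, 0.1237, -1.5517)

precession coupling ω×(Iω) = (0.0135, -0.0660, -0.0008)
angular accel α = (-0.8344, 1.1857, -2.5840)
new body rate ω' = (0.3833, 0.1237, -1.5517)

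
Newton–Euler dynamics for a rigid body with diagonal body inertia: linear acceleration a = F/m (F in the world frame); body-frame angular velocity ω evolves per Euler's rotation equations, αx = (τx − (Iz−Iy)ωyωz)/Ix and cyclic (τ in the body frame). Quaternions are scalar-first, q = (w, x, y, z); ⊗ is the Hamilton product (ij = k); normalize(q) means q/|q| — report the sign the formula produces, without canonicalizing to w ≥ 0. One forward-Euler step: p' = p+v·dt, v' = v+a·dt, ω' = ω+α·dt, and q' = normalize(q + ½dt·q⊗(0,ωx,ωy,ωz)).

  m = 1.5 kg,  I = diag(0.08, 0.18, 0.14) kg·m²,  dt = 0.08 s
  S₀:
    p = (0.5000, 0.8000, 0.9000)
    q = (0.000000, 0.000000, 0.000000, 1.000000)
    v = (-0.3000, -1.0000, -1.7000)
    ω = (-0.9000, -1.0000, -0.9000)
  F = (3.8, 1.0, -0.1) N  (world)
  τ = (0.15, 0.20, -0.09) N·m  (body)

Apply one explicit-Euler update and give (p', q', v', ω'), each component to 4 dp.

p' = (0.4760, 0.7200, 0.7640)
q' = (0.0359, 0.0399, -0.0359, 0.9979)
v' = (-0.0973, -0.9467, -1.7053)
ω' = (-0.7140, -0.8895, -1.0029)

a = F/m = (2.5333, 0.6667, -0.0667)
p + v·dt = (0.4760, 0.7200, 0.7640)
new velocity v' = (-0.0973, -0.9467, -1.7053)
gyro term ω×Iω = (-0.0360, -0.0486, 0.0900)
(τ − ω×Iω)/I = (2.3250, 1.3811, -1.2857)
ω + α·dt = (-0.7140, -0.8895, -1.0029)
q⊗(0,ω) = (0.9000000, 1.0000000, -0.9000000, 0.0000000)
q + ½dt·q⊗(0,ω), renormalized = (0.0359, 0.0399, -0.0359, 0.9979)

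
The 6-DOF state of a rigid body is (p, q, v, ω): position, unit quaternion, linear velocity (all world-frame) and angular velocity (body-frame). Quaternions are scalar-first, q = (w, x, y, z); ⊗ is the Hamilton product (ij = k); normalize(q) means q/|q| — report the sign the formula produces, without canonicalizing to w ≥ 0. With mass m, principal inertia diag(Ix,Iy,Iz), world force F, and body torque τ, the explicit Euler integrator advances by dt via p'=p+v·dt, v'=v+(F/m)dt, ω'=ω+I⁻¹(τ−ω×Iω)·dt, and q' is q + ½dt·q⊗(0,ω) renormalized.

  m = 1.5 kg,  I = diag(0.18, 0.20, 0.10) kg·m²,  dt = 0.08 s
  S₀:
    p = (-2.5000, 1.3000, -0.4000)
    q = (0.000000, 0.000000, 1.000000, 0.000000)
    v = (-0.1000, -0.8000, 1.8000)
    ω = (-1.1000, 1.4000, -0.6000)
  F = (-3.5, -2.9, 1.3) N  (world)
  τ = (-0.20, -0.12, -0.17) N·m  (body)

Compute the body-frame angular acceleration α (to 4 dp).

gyro term ω×Iω = (0.0840, 0.0528, -0.0308)
α = I⁻¹(τ − ω×Iω) = (-1.5778, -0.8640, -1.3920)

α = (-1.5778, -0.8640, -1.3920)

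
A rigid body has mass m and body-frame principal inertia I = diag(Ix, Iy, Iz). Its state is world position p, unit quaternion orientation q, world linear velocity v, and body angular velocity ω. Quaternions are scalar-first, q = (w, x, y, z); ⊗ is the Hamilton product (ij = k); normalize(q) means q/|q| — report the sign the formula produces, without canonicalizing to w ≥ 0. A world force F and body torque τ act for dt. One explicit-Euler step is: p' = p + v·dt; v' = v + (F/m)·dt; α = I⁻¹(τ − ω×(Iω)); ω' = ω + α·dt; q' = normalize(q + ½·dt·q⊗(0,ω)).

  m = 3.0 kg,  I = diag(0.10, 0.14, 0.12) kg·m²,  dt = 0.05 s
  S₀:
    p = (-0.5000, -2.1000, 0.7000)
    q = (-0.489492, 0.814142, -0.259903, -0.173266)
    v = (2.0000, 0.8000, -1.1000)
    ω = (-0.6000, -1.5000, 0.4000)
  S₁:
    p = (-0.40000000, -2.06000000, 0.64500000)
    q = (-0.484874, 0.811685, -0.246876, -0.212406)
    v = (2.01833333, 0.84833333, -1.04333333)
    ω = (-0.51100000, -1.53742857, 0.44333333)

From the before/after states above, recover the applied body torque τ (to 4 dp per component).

Δω = ω₁−ω₀ = (0.08900000, -0.03742857, 0.04333333)
precession coupling = (0.0120, 0.0048, 0.0360)
applied torque τ = (0.1900, -0.1000, 0.1400)

τ = (0.1900, -0.1000, 0.1400)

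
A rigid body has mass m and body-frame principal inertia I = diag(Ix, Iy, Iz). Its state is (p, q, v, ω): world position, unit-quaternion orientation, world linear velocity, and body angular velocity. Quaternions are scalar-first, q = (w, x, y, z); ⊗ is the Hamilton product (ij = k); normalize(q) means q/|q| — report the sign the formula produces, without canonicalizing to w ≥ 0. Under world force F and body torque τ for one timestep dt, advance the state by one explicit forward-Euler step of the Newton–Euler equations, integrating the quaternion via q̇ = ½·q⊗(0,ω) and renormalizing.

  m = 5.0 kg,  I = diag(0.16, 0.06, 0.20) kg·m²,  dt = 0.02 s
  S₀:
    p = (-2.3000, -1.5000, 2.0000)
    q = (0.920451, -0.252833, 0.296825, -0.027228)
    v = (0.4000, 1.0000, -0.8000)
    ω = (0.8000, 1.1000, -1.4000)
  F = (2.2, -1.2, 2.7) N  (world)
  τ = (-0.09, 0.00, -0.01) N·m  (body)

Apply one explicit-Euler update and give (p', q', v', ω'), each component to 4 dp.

p' = (-2.2920, -1.4800, 1.9840)
q' = (0.9187, -0.2493, 0.3031, -0.0453)
v' = (0.4088, 0.9952, -0.7892)
ω' = (0.8157, 1.0851, -1.3922)

ω×(Iω) gyroscopic = (-0.2156, 0.0448, -0.0880)
angular accel α = (0.7850, -0.7467, 0.3900)
new body rate ω' = (0.8157, 1.0851, -1.3922)
q⊗(0,ω) = (-0.1623603, 0.3507566, 0.6367475, -1.8042077)
q + ½dt·q⊗(0,ω), renormalized = (0.9187, -0.2493, 0.3031, -0.0453)
new position p' = (-2.2920, -1.4800, 1.9840)
new velocity v' = (0.4088, 0.9952, -0.7892)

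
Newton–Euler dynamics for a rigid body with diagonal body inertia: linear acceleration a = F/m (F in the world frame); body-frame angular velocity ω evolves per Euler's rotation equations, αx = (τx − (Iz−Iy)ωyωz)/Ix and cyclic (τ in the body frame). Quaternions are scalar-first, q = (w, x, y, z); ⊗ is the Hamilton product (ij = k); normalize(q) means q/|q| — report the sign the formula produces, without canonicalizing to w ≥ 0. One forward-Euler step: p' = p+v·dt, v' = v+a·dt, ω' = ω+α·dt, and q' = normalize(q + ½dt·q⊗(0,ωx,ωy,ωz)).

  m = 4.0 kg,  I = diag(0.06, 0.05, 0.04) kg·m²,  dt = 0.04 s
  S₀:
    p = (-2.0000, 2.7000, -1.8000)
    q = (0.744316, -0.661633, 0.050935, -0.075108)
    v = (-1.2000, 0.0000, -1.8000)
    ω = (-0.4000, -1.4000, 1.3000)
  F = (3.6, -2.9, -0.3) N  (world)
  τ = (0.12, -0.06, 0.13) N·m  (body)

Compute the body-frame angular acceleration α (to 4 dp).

α = (1.6967, -0.9920, 3.3900)

ω×(Iω) gyroscopic = (0.0182, -0.0104, -0.0056)
α = I⁻¹(τ − ω×Iω) = (1.6967, -0.9920, 3.3900)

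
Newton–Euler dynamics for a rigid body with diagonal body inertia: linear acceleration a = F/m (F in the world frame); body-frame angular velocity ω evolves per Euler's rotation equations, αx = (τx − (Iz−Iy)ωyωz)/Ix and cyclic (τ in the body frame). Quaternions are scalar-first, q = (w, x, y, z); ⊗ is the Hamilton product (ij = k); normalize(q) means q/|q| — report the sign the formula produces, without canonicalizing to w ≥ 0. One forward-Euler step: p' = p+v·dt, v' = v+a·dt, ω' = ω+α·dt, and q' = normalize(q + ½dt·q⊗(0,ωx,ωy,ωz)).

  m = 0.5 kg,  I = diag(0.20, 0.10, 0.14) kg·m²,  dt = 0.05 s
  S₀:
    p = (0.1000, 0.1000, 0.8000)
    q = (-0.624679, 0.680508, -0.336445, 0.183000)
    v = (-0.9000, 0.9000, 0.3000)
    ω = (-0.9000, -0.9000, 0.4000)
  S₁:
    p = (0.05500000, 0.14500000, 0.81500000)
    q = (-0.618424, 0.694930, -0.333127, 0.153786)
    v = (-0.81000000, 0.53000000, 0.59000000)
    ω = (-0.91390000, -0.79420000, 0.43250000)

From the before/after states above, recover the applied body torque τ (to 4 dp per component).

rate change Δω = (-0.01390000, 0.10580000, 0.03250000)
τ = I·(Δω/dt) + ω₀×(Iω₀) = (-0.0700, 0.1900, 0.0100)

τ = (-0.0700, 0.1900, 0.0100)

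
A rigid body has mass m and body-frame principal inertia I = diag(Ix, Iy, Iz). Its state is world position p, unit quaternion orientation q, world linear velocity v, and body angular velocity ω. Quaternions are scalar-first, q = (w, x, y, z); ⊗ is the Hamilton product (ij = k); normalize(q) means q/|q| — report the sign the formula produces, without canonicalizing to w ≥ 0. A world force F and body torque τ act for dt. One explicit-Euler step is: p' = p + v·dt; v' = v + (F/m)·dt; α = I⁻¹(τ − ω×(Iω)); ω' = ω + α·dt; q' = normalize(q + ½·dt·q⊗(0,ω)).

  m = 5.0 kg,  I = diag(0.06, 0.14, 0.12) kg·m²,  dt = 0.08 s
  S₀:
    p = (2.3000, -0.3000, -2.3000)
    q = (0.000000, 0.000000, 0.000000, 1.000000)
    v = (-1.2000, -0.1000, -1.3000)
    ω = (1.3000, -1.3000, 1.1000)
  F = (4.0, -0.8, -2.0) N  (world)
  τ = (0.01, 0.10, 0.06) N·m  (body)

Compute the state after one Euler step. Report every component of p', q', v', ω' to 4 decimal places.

p + v·dt = (2.2040, -0.3080, -2.4040)
new velocity v' = (-1.1360, -0.1128, -1.3320)
α = I⁻¹(τ − ω×Iω) = (-0.3100, 1.3271, 1.6267)
new body rate ω' = (1.2752, -1.1938, 1.2301)
q⊗(0,ω) = (-1.1000000, 1.3000000, 1.3000000, 0.0000000)
updated quaternion q' = (-0.0438, 0.0518, 0.0518, 0.9963)

p' = (2.2040, -0.3080, -2.4040)
q' = (-0.0438, 0.0518, 0.0518, 0.9963)
v' = (-1.1360, -0.1128, -1.3320)
ω' = (1.2752, -1.1938, 1.2301)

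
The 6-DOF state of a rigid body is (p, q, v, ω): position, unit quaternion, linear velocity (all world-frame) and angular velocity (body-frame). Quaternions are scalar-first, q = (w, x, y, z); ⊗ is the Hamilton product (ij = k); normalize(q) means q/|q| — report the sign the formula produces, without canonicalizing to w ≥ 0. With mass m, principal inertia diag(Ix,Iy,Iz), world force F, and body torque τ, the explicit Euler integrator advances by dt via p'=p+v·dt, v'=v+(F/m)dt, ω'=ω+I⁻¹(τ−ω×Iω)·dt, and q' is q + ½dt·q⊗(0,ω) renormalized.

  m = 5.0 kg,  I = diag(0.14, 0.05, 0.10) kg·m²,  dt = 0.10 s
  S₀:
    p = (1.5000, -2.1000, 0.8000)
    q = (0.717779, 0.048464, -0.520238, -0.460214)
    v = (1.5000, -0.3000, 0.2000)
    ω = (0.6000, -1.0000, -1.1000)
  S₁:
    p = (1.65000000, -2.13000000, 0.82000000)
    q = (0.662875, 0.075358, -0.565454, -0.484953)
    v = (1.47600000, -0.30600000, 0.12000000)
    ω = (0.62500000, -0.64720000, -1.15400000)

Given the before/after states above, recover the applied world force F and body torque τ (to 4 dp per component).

v₁ − v₀ = (-0.02400000, -0.00600000, -0.08000000)
m·(v₁−v₀)/dt = (-1.2000, -0.3000, -4.0000)
rate change Δω = (0.02500000, 0.35280000, -0.05400000)
precession coupling = (0.0550, -0.0264, 0.0540)
applied torque τ = (0.0900, 0.1500, 0.0000)

F = (-1.2000, -0.3000, -4.0000)
τ = (0.0900, 0.1500, 0.0000)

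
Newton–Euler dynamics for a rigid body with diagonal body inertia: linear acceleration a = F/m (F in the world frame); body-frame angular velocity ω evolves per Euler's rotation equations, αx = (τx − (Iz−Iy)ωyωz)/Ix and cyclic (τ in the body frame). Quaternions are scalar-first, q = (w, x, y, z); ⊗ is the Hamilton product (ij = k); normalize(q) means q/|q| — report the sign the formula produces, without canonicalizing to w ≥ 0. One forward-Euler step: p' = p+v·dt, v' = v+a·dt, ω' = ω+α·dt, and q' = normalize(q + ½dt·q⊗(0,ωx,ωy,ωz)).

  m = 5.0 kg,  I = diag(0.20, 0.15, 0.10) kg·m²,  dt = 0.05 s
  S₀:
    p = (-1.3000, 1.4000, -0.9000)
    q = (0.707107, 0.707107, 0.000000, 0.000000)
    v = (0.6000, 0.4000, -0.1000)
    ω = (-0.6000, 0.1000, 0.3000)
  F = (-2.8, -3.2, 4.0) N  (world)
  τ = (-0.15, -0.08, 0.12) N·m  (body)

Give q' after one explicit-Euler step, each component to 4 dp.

q' = (0.7176, 0.6964, -0.0035, 0.0071)

2q̇ = q⊗(0,ω) = (0.4242642, -0.4242642, -0.1414214, 0.2828428)
q' = normalize(q + ½dt·q⊗(0,ω)) = (0.7176, 0.6964, -0.0035, 0.0071)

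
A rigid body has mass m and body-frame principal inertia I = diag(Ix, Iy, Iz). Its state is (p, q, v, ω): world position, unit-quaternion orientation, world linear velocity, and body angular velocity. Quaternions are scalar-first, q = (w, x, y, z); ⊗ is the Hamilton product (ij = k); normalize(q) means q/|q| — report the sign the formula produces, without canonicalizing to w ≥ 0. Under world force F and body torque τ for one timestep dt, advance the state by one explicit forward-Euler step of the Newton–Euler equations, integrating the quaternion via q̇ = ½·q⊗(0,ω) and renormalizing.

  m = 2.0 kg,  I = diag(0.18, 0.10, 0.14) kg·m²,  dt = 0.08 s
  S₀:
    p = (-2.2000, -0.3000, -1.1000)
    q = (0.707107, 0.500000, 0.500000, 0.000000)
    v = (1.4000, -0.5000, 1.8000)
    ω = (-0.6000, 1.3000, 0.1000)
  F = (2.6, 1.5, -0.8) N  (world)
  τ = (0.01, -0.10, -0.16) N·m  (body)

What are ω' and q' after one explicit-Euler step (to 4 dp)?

precession coupling ω×(Iω) = (0.0052, -0.0024, 0.0624)
(τ − ω×Iω)/I = (0.0267, -0.9760, -1.5886)
ω + α·dt = (-0.5979, 1.2219, -0.0271)
Hamilton product q⊗(0,ω) = (-0.3500000, -0.3742642, 0.8692391, 1.0207107)
q + ½dt·q⊗(0,ω), renormalized = (0.6920, 0.4842, 0.5339, 0.0408)

ω' = (-0.5979, 1.2219, -0.0271)
q' = (0.6920, 0.4842, 0.5339, 0.0408)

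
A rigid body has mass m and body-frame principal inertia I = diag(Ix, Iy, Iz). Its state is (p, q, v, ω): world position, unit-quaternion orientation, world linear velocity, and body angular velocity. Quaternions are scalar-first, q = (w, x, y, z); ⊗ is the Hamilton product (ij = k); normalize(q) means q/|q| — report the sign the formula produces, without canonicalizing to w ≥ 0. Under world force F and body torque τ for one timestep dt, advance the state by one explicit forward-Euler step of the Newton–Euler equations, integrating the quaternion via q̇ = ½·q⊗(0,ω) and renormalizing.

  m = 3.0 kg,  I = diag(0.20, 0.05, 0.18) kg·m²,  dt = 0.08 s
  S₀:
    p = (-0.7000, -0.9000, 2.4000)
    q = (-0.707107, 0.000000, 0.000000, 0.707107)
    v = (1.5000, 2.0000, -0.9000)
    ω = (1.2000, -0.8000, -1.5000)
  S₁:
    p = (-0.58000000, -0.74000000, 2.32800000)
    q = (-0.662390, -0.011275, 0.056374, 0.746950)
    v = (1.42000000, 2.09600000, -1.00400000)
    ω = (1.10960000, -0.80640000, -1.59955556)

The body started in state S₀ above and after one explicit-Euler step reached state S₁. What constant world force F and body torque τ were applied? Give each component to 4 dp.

v₁ − v₀ = (-0.08000000, 0.09600000, -0.10400000)
F = m·Δv/dt = (-3.0000, 3.6000, -3.9000)
ω₁ − ω₀ = (-0.09040000, -0.00640000, -0.09955556)
ω₀×(Iω₀) = (0.1560, -0.0360, 0.1440)
applied torque τ = (-0.0700, -0.0400, -0.0800)

F = (-3.0000, 3.6000, -3.9000)
τ = (-0.0700, -0.0400, -0.0800)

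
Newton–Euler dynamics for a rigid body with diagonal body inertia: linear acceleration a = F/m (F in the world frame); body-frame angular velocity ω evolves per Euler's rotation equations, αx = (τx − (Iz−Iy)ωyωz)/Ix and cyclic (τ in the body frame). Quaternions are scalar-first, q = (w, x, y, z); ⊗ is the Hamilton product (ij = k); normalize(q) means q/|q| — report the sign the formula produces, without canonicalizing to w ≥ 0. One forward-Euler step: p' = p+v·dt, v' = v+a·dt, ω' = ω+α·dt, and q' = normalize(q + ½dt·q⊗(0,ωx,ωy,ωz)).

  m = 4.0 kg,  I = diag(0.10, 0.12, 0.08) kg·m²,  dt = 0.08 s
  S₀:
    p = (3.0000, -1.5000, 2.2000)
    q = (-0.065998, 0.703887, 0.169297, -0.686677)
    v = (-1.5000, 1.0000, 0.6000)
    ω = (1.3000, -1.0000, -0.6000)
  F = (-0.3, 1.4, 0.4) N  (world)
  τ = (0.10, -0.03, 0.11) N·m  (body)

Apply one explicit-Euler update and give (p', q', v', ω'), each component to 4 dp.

p' = (2.8800, -1.4200, 2.2480)
q' = (-0.1120, 0.6673, 0.1528, -0.7203)
v' = (-1.5060, 1.0280, 0.6080)
ω' = (1.3992, -1.0096, -0.4640)

new position p' = (2.8800, -1.4200, 2.2480)
new velocity v' = (-1.5060, 1.0280, 0.6080)
precession coupling ω×(Iω) = (-0.0240, -0.0156, -0.0260)
angular accel α = (1.2400, -0.1200, 1.7000)
new body rate ω' = (1.3992, -1.0096, -0.4640)
Hamilton product q⊗(0,ω) = (-1.1577623, -0.8740526, -0.4043499, -0.8843743)
updated quaternion q' = (-0.1120, 0.6673, 0.1528, -0.7203)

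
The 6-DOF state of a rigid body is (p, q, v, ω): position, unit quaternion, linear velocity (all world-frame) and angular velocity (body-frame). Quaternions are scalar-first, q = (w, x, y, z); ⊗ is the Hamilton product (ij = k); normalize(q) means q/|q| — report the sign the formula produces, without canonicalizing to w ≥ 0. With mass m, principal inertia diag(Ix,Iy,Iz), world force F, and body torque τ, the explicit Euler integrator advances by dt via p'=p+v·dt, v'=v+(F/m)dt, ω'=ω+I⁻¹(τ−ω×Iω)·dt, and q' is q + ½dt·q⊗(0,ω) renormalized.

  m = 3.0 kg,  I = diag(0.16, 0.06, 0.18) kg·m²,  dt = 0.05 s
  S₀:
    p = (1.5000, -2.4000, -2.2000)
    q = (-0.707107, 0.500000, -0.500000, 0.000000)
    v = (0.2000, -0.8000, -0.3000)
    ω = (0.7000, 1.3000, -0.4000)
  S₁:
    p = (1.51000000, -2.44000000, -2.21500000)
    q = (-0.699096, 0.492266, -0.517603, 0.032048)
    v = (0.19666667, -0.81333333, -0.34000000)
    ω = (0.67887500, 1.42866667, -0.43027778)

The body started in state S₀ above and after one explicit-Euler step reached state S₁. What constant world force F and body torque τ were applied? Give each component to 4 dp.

F = (-0.2000, -0.8000, -2.4000)
τ = (-0.1300, 0.1600, -0.2000)

velocity change Δv = (-0.00333333, -0.01333333, -0.04000000)
F = m·Δv/dt = (-0.2000, -0.8000, -2.4000)
ω₁ − ω₀ = (-0.02112500, 0.12866667, -0.03027778)
τ = I·(Δω/dt) + ω₀×(Iω₀) = (-0.1300, 0.1600, -0.2000)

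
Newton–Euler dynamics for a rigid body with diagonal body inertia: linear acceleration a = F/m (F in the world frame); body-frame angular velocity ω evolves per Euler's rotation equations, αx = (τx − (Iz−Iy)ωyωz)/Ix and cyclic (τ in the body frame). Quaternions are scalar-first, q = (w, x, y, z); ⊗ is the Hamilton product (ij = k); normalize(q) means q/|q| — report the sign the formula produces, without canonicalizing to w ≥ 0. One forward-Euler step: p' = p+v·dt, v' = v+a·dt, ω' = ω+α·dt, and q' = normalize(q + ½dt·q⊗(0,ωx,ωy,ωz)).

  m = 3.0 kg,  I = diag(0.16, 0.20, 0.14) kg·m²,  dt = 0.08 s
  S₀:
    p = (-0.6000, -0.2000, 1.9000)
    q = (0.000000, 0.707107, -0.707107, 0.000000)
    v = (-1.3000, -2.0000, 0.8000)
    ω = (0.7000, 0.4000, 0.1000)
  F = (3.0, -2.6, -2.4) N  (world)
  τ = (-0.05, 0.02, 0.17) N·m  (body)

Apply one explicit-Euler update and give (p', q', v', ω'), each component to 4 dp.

α = I⁻¹(τ − ω×Iω) = (-0.2975, 0.0930, 1.1343)
ω + α·dt = (0.6762, 0.4074, 0.1907)
2q̇ = q⊗(0,ω) = (-0.2121321, -0.0707107, -0.0707107, 0.7778177)
updated quaternion q' = (-0.0085, 0.7039, -0.7096, 0.0311)
p + v·dt = (-0.7040, -0.3600, 1.9640)
v + (F/m)dt = (-1.2200, -2.0693, 0.7360)

p' = (-0.7040, -0.3600, 1.9640)
q' = (-0.0085, 0.7039, -0.7096, 0.0311)
v' = (-1.2200, -2.0693, 0.7360)
ω' = (0.6762, 0.4074, 0.1907)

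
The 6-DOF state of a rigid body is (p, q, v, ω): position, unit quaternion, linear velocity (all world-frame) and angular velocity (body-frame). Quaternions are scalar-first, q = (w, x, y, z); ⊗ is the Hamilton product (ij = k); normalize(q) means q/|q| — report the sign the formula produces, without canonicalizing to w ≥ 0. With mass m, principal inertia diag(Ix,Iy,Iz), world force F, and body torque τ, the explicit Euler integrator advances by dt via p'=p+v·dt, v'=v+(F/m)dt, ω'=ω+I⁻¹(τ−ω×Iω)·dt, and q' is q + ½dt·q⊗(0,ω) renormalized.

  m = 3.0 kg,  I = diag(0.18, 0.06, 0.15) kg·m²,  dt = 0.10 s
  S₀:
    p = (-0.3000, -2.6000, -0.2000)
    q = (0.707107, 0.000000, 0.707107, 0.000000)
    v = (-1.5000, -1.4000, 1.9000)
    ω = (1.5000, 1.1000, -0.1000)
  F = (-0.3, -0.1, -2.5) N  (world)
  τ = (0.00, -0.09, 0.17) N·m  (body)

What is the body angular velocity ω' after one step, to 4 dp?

(τ − ω×Iω)/I = (0.0550, -1.4250, 2.4533)
ω' = ω + α·dt = (1.5055, 0.9575, 0.1453)

ω' = (1.5055, 0.9575, 0.1453)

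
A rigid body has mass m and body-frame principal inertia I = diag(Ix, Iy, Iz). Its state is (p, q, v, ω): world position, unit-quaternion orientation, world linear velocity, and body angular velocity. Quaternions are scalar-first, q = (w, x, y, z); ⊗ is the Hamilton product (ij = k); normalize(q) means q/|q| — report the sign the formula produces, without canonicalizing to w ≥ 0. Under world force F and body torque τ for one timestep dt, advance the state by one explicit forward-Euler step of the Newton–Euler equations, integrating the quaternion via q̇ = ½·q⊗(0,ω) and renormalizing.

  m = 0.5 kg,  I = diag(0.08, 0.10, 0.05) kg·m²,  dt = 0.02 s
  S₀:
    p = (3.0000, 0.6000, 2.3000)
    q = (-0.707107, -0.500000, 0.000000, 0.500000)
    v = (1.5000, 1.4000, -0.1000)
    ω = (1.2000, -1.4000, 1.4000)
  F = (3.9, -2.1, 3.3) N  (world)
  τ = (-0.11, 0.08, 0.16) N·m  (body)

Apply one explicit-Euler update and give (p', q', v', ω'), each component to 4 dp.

linear accel F/m = (7.8000, -4.2000, 6.6000)
new position p' = (3.0300, 0.6280, 2.2980)
new velocity v' = (1.6560, 1.3160, 0.0320)
precession coupling ω×(Iω) = (0.0980, 0.0504, -0.0336)
α = I⁻¹(τ − ω×Iω) = (-2.6000, 0.2960, 3.8720)
ω + α·dt = (1.1480, -1.3941, 1.4774)
q⊗(0,ω) = (-0.1000000, -0.1485284, 2.2899498, -0.2899498)
updated quaternion q' = (-0.7079, -0.5014, 0.0229, 0.4970)

p' = (3.0300, 0.6280, 2.2980)
q' = (-0.7079, -0.5014, 0.0229, 0.4970)
v' = (1.6560, 1.3160, 0.0320)
ω' = (1.1480, -1.3941, 1.4774)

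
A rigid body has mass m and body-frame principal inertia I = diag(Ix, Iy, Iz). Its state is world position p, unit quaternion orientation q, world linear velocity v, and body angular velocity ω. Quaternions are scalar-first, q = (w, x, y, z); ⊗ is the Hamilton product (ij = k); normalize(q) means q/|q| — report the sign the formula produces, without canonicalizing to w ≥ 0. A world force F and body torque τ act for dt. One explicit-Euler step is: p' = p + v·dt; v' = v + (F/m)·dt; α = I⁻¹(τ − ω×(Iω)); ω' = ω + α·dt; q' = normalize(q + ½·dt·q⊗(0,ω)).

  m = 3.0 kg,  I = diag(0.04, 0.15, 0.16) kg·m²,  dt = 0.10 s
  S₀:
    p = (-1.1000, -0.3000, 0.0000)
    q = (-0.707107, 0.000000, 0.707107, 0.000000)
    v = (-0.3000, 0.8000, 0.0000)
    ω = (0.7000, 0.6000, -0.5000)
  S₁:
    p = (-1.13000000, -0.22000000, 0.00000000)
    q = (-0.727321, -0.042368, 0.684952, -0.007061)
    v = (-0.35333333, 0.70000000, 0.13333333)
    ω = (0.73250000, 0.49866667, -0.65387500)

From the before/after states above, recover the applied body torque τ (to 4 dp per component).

τ = (0.0100, -0.1100, -0.2000)

Δω = ω₁−ω₀ = (0.03250000, -0.10133333, -0.15387500)
precession coupling = (-0.0030, 0.0420, 0.0462)
I·α + gyro = (0.0100, -0.1100, -0.2000)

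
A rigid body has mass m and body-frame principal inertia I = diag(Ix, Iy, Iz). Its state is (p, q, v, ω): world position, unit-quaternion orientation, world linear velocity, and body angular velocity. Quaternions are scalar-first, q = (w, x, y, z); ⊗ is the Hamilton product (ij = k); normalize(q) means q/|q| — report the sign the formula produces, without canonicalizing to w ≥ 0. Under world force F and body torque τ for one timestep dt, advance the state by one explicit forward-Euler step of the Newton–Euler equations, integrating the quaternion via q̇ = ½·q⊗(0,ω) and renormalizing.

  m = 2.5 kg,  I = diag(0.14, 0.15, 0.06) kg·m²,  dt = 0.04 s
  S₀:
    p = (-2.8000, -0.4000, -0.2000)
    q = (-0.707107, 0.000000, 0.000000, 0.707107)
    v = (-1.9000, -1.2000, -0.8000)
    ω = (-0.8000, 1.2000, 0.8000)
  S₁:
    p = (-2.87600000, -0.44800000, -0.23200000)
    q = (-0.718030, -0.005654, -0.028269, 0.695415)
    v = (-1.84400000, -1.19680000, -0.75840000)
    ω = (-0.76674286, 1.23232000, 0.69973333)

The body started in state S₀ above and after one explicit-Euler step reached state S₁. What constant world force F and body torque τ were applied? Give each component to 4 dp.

F = (3.5000, 0.2000, 2.6000)
τ = (0.0300, 0.0700, -0.1600)

v₁ − v₀ = (0.05600000, 0.00320000, 0.04160000)
applied force F = (3.5000, 0.2000, 2.6000)
ω₁ − ω₀ = (0.03325714, 0.03232000, -0.10026667)
I·α + gyro = (0.0300, 0.0700, -0.1600)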